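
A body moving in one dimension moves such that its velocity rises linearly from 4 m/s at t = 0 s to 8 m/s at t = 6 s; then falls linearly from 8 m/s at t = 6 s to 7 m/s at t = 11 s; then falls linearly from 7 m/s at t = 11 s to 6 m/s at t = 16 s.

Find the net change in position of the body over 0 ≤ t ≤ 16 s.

Net displacement equals the area under the velocity-time graph (areas below the axis count negative).
0–6 s: ½(4 + 8)(6) = 36 m
6–11 s: ½(8 + 7)(5) = 37.5 m
11–16 s: ½(7 + 6)(5) = 32.5 m
Net displacement = 106 m

106 m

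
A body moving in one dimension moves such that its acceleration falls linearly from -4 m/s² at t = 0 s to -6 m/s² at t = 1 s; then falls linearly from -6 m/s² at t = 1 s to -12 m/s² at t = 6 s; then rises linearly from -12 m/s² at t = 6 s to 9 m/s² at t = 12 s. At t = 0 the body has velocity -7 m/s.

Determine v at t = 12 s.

-66 m/s

Δv equals the area under the a-t graph; then v = v₀ + Δv.
0–1 s: ½(-4 + -6)(1) = -5 m/s
1–6 s: ½(-6 + -12)(5) = -45 m/s
6–12 s: ½(-12 + 9)(6) = -9 m/s
Δv = -59 m/s, so v(12) = -7 + (-59) = -66 m/s.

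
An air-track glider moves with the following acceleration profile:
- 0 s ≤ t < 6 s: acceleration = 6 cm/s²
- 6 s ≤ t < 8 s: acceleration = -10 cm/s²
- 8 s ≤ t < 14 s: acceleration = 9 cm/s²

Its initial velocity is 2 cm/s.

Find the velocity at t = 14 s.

Δv equals the area under the a-t graph; then v = v₀ + Δv.
0–6 s: 6 × 6 = 36 cm/s
6–8 s: -10 × 2 = -20 cm/s
8–14 s: 9 × 6 = 54 cm/s
Δv = 70 cm/s, so v(14) = 2 + (70) = 72 cm/s.

72 cm/s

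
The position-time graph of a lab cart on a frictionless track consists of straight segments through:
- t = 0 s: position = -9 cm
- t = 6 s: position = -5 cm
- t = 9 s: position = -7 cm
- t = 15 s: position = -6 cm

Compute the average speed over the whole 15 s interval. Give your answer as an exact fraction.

7/15 cm/s

Average speed = (total path length)/(elapsed time); on a piecewise-linear x-t graph the path length is Σ|Δx|.
0–6 s: |Δx| = |-5 − -9| = 4 cm
6–9 s: |Δx| = |-7 − -5| = 2 cm
9–15 s: |Δx| = |-6 − -7| = 1 cm
Total path = 7 cm; average speed = 7/15 = 7/15 cm/s.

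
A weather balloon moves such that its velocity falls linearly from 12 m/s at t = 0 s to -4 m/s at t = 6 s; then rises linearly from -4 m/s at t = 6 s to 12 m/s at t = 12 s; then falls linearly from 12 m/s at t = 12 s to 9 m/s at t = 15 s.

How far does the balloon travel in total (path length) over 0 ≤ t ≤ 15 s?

Total distance travelled is ∫|v| dt — sum the magnitudes of each area piece.
0–6 s: v = 0 at t = 4.5 s; triangle areas 27 + 3 = 30 m
6–12 s: v = 0 at t = 7.5 s; triangle areas 3 + 27 = 30 m
12–15 s: |½(12 + 9)(3)| = 31.5 m
Total distance = 91.5 m

91.5 m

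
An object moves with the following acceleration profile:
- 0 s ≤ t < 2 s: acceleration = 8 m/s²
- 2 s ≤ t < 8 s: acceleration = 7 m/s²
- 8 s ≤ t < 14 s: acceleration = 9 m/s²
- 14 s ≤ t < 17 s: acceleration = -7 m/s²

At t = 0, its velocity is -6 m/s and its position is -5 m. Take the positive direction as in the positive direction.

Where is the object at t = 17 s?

945.5 m

On each constant-a segment, Δv = aΔt and Δx = v₀Δt + ½aΔt²; chain segment to segment.
0–2 s: v starts -6 m/s; Δx = -6·2 + ½·8·2² = 4 m; v ends 10 m/s.
2–8 s: v starts 10 m/s; Δx = 10·6 + ½·7·6² = 186 m; v ends 52 m/s.
8–14 s: v starts 52 m/s; Δx = 52·6 + ½·9·6² = 474 m; v ends 106 m/s.
14–17 s: v starts 106 m/s; Δx = 106·3 + ½·-7·3² = 286.5 m; v ends 85 m/s.
x(17) = -5 + Σ Δx = 945.5 m.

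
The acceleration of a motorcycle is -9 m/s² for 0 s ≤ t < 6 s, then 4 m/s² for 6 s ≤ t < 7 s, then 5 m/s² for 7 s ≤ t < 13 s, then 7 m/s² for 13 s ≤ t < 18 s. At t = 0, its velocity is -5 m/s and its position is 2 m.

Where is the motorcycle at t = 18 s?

-524.5 m

On each constant-a segment, Δv = aΔt and Δx = v₀Δt + ½aΔt²; chain segment to segment.
0–6 s: v starts -5 m/s; Δx = -5·6 + ½·-9·6² = -192 m; v ends -59 m/s.
6–7 s: v starts -59 m/s; Δx = -59·1 + ½·4·1² = -57 m; v ends -55 m/s.
7–13 s: v starts -55 m/s; Δx = -55·6 + ½·5·6² = -240 m; v ends -25 m/s.
13–18 s: v starts -25 m/s; Δx = -25·5 + ½·7·5² = -37.5 m; v ends 10 m/s.
x(18) = 2 + Σ Δx = -524.5 m.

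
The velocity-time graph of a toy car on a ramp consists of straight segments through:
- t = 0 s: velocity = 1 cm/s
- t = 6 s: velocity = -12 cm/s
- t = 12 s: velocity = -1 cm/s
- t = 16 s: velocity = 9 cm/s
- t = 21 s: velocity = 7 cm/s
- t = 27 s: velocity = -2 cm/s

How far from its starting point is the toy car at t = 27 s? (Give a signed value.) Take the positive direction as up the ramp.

-1 cm

Net displacement equals the area under the velocity-time graph (areas below the axis count negative).
0–6 s: ½(1 + -12)(6) = -33 cm
6–12 s: ½(-12 + -1)(6) = -39 cm
12–16 s: ½(-1 + 9)(4) = 16 cm
16–21 s: ½(9 + 7)(5) = 40 cm
21–27 s: ½(7 + -2)(6) = 15 cm
Net displacement = -1 cm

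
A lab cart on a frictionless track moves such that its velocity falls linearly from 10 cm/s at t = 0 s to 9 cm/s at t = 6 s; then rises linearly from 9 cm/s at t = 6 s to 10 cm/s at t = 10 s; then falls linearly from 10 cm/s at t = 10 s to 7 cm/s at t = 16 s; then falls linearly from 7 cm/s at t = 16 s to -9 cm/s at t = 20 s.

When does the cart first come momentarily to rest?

t = 17.75 s

v changes sign on 16–20 s (from 7 to -9); the graph is linear there, so v = 0 at t = 16 + (-7)·(20 − 16)/(-9 − 7) = 17.75 s.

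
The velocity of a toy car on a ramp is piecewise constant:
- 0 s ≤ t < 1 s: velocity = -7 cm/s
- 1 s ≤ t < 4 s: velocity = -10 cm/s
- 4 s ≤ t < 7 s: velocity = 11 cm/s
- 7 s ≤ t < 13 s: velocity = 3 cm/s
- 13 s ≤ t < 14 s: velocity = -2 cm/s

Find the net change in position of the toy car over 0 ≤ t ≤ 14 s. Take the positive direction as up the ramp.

Displacement is the signed area under the v-t curve.
0–1 s: -7 × 1 = -7 cm
1–4 s: -10 × 3 = -30 cm
4–7 s: 11 × 3 = 33 cm
7–13 s: 3 × 6 = 18 cm
13–14 s: -2 × 1 = -2 cm
Net displacement = 12 cm

12 cm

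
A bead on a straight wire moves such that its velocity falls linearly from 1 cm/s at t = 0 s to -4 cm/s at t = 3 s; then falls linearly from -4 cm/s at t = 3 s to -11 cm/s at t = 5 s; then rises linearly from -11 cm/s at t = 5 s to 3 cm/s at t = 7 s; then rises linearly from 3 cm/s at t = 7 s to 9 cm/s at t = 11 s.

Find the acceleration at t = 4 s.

Acceleration is the slope of the v-t graph on 3–5 s: (-11 − -4)/(5 − 3) = -3.5 cm/s².

-3.5 cm/s²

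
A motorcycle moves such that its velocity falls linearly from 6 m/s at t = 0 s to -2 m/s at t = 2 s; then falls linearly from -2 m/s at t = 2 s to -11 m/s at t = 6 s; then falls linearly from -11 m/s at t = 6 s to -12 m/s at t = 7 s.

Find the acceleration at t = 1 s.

-4 m/s²

Acceleration is the slope of the v-t graph on 0–2 s: (-2 − 6)/(2 − 0) = -4 m/s².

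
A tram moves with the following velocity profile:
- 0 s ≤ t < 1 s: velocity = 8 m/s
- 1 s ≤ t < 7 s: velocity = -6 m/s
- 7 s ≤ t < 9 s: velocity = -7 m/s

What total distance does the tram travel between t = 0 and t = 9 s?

58 m

Distance (not displacement) is the total path length: add the absolute areas under v-t.
0–1 s: |8| × 1 = 8 m
1–7 s: |-6| × 6 = 36 m
7–9 s: |-7| × 2 = 14 m
Total distance = 58 m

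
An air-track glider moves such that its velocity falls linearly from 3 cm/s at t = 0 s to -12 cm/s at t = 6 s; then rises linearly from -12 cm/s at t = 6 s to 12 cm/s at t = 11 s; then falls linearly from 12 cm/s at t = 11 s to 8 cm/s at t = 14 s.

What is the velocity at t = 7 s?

On 6–11 s the graph is linear from -12 to 12 cm/s: v(7) = -12 + (12 − -12)·(7 − 6)/(11 − 6) = -7.2 cm/s.

-7.2 cm/s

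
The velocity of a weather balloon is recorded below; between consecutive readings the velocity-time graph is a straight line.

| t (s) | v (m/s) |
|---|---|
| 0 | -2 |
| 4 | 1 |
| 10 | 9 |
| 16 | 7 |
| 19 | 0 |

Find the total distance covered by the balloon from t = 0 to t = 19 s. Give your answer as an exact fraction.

551/6 m

Distance (not displacement) is the total path length: add the absolute areas under v-t.
0–4 s: v = 0 at t = 8/3 s; triangle areas 8/3 + 2/3 = 10/3 m
4–10 s: |½(1 + 9)(6)| = 30 m
10–16 s: |½(9 + 7)(6)| = 48 m
16–19 s: |½(7 + 0)(3)| = 10.5 m
Total distance = 551/6 m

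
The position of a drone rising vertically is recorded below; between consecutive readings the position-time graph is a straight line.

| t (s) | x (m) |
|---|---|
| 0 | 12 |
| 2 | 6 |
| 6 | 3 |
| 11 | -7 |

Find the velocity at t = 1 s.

Velocity is the slope of the x-t graph on 0–2 s: (6 − 12)/(2 − 0) = -3 m/s.

-3 m/s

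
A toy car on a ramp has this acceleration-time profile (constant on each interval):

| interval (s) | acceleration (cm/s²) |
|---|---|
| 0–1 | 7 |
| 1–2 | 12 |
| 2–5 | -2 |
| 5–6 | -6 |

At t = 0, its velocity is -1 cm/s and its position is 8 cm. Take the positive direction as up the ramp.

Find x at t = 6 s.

76.5 cm

On each constant-a segment, Δv = aΔt and Δx = v₀Δt + ½aΔt²; chain segment to segment.
0–1 s: v starts -1 cm/s; Δx = -1·1 + ½·7·1² = 2.5 cm; v ends 6 cm/s.
1–2 s: v starts 6 cm/s; Δx = 6·1 + ½·12·1² = 12 cm; v ends 18 cm/s.
2–5 s: v starts 18 cm/s; Δx = 18·3 + ½·-2·3² = 45 cm; v ends 12 cm/s.
5–6 s: v starts 12 cm/s; Δx = 12·1 + ½·-6·1² = 9 cm; v ends 6 cm/s.
x(6) = 8 + Σ Δx = 76.5 cm.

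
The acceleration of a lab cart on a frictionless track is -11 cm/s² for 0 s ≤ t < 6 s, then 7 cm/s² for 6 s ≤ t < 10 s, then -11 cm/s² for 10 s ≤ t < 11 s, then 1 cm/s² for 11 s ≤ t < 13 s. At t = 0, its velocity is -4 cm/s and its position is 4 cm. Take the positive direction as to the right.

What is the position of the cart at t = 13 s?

On each constant-a segment, Δv = aΔt and Δx = v₀Δt + ½aΔt²; chain segment to segment.
0–6 s: v starts -4 cm/s; Δx = -4·6 + ½·-11·6² = -222 cm; v ends -70 cm/s.
6–10 s: v starts -70 cm/s; Δx = -70·4 + ½·7·4² = -224 cm; v ends -42 cm/s.
10–11 s: v starts -42 cm/s; Δx = -42·1 + ½·-11·1² = -47.5 cm; v ends -53 cm/s.
11–13 s: v starts -53 cm/s; Δx = -53·2 + ½·1·2² = -104 cm; v ends -51 cm/s.
x(13) = 4 + Σ Δx = -593.5 cm.

-593.5 cm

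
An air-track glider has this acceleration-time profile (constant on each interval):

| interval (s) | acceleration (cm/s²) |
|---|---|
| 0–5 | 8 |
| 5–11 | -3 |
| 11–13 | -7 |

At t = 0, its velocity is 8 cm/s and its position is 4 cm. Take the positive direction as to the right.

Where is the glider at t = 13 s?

On each constant-a segment, Δv = aΔt and Δx = v₀Δt + ½aΔt²; chain segment to segment.
0–5 s: v starts 8 cm/s; Δx = 8·5 + ½·8·5² = 140 cm; v ends 48 cm/s.
5–11 s: v starts 48 cm/s; Δx = 48·6 + ½·-3·6² = 234 cm; v ends 30 cm/s.
11–13 s: v starts 30 cm/s; Δx = 30·2 + ½·-7·2² = 46 cm; v ends 16 cm/s.
x(13) = 4 + Σ Δx = 424 cm.

424 cm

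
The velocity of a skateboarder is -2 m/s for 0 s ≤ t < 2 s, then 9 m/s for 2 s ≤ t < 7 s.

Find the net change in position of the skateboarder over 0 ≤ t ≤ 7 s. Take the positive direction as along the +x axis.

41 m

Displacement is the signed area under the v-t curve.
0–2 s: -2 × 2 = -4 m
2–7 s: 9 × 5 = 45 m
Net displacement = 41 m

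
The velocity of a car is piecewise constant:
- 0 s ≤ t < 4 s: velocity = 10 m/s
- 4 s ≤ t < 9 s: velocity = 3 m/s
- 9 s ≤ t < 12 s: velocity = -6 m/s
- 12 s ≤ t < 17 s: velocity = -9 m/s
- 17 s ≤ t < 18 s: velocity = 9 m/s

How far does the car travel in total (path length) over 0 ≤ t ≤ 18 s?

127 m

Total distance travelled is ∫|v| dt — sum the magnitudes of each area piece.
0–4 s: |10| × 4 = 40 m
4–9 s: |3| × 5 = 15 m
9–12 s: |-6| × 3 = 18 m
12–17 s: |-9| × 5 = 45 m
17–18 s: |9| × 1 = 9 m
Total distance = 127 m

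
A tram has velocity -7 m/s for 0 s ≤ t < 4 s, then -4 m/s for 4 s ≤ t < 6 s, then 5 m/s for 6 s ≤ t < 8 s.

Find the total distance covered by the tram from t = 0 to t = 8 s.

46 m

Distance (not displacement) is the total path length: add the absolute areas under v-t.
0–4 s: |-7| × 4 = 28 m
4–6 s: |-4| × 2 = 8 m
6–8 s: |5| × 2 = 10 m
Total distance = 46 m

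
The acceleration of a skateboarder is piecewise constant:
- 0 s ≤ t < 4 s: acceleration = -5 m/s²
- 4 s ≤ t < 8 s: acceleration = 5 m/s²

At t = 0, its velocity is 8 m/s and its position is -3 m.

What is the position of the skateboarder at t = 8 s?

-19 m

On each constant-a segment, Δv = aΔt and Δx = v₀Δt + ½aΔt²; chain segment to segment.
0–4 s: v starts 8 m/s; Δx = 8·4 + ½·-5·4² = -8 m; v ends -12 m/s.
4–8 s: v starts -12 m/s; Δx = -12·4 + ½·5·4² = -8 m; v ends 8 m/s.
x(8) = -3 + Σ Δx = -19 m.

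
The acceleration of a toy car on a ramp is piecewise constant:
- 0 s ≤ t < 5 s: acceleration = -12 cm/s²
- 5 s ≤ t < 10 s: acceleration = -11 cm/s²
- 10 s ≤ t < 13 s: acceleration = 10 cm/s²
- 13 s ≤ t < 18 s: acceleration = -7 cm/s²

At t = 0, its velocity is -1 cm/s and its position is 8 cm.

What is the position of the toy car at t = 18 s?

On each constant-a segment, Δv = aΔt and Δx = v₀Δt + ½aΔt²; chain segment to segment.
0–5 s: v starts -1 cm/s; Δx = -1·5 + ½·-12·5² = -155 cm; v ends -61 cm/s.
5–10 s: v starts -61 cm/s; Δx = -61·5 + ½·-11·5² = -442.5 cm; v ends -116 cm/s.
10–13 s: v starts -116 cm/s; Δx = -116·3 + ½·10·3² = -303 cm; v ends -86 cm/s.
13–18 s: v starts -86 cm/s; Δx = -86·5 + ½·-7·5² = -517.5 cm; v ends -121 cm/s.
x(18) = 8 + Σ Δx = -1410 cm.

-1410 cm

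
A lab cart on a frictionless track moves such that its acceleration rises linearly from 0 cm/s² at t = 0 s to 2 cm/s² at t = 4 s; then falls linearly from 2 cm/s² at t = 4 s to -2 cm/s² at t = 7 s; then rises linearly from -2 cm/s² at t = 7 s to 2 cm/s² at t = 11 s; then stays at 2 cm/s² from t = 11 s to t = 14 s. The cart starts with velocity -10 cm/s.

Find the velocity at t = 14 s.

Δv equals the area under the a-t graph; then v = v₀ + Δv.
0–4 s: ½(0 + 2)(4) = 4 cm/s
4–7 s: ½(2 + -2)(3) = 0 cm/s
7–11 s: ½(-2 + 2)(4) = 0 cm/s
11–14 s: 2 × 3 = 6 cm/s
Δv = 10 cm/s, so v(14) = -10 + (10) = 0 cm/s.

0 cm/s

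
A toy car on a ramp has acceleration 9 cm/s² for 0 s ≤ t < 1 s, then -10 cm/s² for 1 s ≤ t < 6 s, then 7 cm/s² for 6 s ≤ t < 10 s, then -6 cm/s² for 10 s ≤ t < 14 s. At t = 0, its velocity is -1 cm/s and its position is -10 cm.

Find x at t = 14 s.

-307.5 cm

On each constant-a segment, Δv = aΔt and Δx = v₀Δt + ½aΔt²; chain segment to segment.
0–1 s: v starts -1 cm/s; Δx = -1·1 + ½·9·1² = 3.5 cm; v ends 8 cm/s.
1–6 s: v starts 8 cm/s; Δx = 8·5 + ½·-10·5² = -85 cm; v ends -42 cm/s.
6–10 s: v starts -42 cm/s; Δx = -42·4 + ½·7·4² = -112 cm; v ends -14 cm/s.
10–14 s: v starts -14 cm/s; Δx = -14·4 + ½·-6·4² = -104 cm; v ends -38 cm/s.
x(14) = -10 + Σ Δx = -307.5 cm.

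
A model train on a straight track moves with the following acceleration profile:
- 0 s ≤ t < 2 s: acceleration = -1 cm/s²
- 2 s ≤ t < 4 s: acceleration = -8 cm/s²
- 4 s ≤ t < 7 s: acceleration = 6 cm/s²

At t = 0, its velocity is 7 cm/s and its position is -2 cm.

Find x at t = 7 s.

-2 cm

On each constant-a segment, Δv = aΔt and Δx = v₀Δt + ½aΔt²; chain segment to segment.
0–2 s: v starts 7 cm/s; Δx = 7·2 + ½·-1·2² = 12 cm; v ends 5 cm/s.
2–4 s: v starts 5 cm/s; Δx = 5·2 + ½·-8·2² = -6 cm; v ends -11 cm/s.
4–7 s: v starts -11 cm/s; Δx = -11·3 + ½·6·3² = -6 cm; v ends 7 cm/s.
x(7) = -2 + Σ Δx = -2 cm.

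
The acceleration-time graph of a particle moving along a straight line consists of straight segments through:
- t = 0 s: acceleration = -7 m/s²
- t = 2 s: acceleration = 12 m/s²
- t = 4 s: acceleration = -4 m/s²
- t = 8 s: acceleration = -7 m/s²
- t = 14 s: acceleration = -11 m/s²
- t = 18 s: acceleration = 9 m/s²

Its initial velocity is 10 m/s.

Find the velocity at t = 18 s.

-57 m/s

Δv equals the area under the a-t graph; then v = v₀ + Δv.
0–2 s: ½(-7 + 12)(2) = 5 m/s
2–4 s: ½(12 + -4)(2) = 8 m/s
4–8 s: ½(-4 + -7)(4) = -22 m/s
8–14 s: ½(-7 + -11)(6) = -54 m/s
14–18 s: ½(-11 + 9)(4) = -4 m/s
Δv = -67 m/s, so v(18) = 10 + (-67) = -57 m/s.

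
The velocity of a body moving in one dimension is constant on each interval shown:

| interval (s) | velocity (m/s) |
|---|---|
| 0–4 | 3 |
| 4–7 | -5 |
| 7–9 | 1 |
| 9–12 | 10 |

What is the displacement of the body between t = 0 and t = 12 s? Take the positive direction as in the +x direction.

29 m

Displacement is the signed area under the v-t curve.
0–4 s: 3 × 4 = 12 m
4–7 s: -5 × 3 = -15 m
7–9 s: 1 × 2 = 2 m
9–12 s: 10 × 3 = 30 m
Net displacement = 29 m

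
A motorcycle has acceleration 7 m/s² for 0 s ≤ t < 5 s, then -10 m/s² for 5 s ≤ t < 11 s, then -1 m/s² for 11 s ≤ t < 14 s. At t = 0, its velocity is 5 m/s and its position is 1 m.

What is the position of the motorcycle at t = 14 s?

109 m

On each constant-a segment, Δv = aΔt and Δx = v₀Δt + ½aΔt²; chain segment to segment.
0–5 s: v starts 5 m/s; Δx = 5·5 + ½·7·5² = 112.5 m; v ends 40 m/s.
5–11 s: v starts 40 m/s; Δx = 40·6 + ½·-10·6² = 60 m; v ends -20 m/s.
11–14 s: v starts -20 m/s; Δx = -20·3 + ½·-1·3² = -64.5 m; v ends -23 m/s.
x(14) = 1 + Σ Δx = 109 m.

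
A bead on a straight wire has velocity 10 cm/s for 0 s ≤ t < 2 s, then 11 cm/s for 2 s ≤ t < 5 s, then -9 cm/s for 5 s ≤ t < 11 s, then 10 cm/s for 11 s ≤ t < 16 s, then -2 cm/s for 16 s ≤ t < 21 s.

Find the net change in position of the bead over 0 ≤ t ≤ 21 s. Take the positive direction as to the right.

39 cm

Net displacement equals the area under the velocity-time graph (areas below the axis count negative).
0–2 s: 10 × 2 = 20 cm
2–5 s: 11 × 3 = 33 cm
5–11 s: -9 × 6 = -54 cm
11–16 s: 10 × 5 = 50 cm
16–21 s: -2 × 5 = -10 cm
Net displacement = 39 cm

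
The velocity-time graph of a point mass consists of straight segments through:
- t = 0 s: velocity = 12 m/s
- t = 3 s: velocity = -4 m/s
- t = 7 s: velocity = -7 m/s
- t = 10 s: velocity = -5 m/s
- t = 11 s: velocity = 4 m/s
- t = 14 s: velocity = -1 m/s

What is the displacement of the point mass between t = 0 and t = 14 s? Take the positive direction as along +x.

Net displacement equals the area under the velocity-time graph (areas below the axis count negative).
0–3 s: ½(12 + -4)(3) = 12 m
3–7 s: ½(-4 + -7)(4) = -22 m
7–10 s: ½(-7 + -5)(3) = -18 m
10–11 s: ½(-5 + 4)(1) = -0.5 m
11–14 s: ½(4 + -1)(3) = 4.5 m
Net displacement = -24 m

-24 m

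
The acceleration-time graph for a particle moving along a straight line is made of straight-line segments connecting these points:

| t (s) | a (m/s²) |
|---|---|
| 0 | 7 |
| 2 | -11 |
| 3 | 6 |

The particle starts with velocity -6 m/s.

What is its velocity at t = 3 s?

-12.5 m/s

Δv equals the area under the a-t graph; then v = v₀ + Δv.
0–2 s: ½(7 + -11)(2) = -4 m/s
2–3 s: ½(-11 + 6)(1) = -2.5 m/s
Δv = -6.5 m/s, so v(3) = -6 + (-6.5) = -12.5 m/s.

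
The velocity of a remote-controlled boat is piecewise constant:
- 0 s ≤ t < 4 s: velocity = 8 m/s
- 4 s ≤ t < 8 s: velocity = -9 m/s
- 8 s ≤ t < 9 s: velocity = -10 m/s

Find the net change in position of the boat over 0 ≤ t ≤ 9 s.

Net displacement equals the area under the velocity-time graph (areas below the axis count negative).
0–4 s: 8 × 4 = 32 m
4–8 s: -9 × 4 = -36 m
8–9 s: -10 × 1 = -10 m
Net displacement = -14 m

-14 m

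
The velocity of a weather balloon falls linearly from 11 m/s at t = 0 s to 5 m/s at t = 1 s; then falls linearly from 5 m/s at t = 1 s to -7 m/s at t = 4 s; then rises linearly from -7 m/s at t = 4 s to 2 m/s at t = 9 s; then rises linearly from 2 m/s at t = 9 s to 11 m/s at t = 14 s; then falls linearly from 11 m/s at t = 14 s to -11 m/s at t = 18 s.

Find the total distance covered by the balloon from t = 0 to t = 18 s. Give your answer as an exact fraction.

3113/36 m

Distance (not displacement) is the total path length: add the absolute areas under v-t.
0–1 s: |½(11 + 5)(1)| = 8 m
1–4 s: v = 0 at t = 2.25 s; triangle areas 3.125 + 6.125 = 9.25 m
4–9 s: v = 0 at t = 71/9 s; triangle areas 245/18 + 10/9 = 265/18 m
9–14 s: |½(2 + 11)(5)| = 32.5 m
14–18 s: v = 0 at t = 16 s; triangle areas 11 + 11 = 22 m
Total distance = 3113/36 m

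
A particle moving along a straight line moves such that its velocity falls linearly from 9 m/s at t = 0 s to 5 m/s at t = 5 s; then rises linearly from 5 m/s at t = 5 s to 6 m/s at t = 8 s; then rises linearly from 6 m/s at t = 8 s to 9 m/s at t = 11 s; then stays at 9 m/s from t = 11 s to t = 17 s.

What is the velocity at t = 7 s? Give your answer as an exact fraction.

17/3 m/s

On 5–8 s the graph is linear from 5 to 6 m/s: v(7) = 5 + (6 − 5)·(7 − 5)/(8 − 5) = 17/3 m/s.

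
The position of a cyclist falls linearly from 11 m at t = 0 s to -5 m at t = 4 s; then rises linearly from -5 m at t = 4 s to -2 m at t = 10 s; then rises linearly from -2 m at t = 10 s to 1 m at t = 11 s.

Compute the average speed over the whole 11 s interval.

2 m/s

Average speed = (total path length)/(elapsed time); on a piecewise-linear x-t graph the path length is Σ|Δx|.
0–4 s: |Δx| = |-5 − 11| = 16 m
4–10 s: |Δx| = |-2 − -5| = 3 m
10–11 s: |Δx| = |1 − -2| = 3 m
Total path = 22 m; average speed = 22/11 = 2 m/s.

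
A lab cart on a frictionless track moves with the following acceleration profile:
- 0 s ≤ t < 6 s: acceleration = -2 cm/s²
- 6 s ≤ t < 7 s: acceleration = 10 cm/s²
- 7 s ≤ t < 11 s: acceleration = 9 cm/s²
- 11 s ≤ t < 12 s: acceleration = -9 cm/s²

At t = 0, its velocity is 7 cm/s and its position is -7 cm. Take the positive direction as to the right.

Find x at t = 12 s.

On each constant-a segment, Δv = aΔt and Δx = v₀Δt + ½aΔt²; chain segment to segment.
0–6 s: v starts 7 cm/s; Δx = 7·6 + ½·-2·6² = 6 cm; v ends -5 cm/s.
6–7 s: v starts -5 cm/s; Δx = -5·1 + ½·10·1² = 0 cm; v ends 5 cm/s.
7–11 s: v starts 5 cm/s; Δx = 5·4 + ½·9·4² = 92 cm; v ends 41 cm/s.
11–12 s: v starts 41 cm/s; Δx = 41·1 + ½·-9·1² = 36.5 cm; v ends 32 cm/s.
x(12) = -7 + Σ Δx = 127.5 cm.

127.5 cm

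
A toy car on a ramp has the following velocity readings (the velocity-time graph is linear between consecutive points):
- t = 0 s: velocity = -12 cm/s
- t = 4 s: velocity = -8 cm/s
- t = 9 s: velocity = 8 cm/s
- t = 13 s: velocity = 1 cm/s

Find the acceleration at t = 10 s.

-1.75 cm/s²

Acceleration is the slope of the v-t graph on 9–13 s: (1 − 8)/(13 − 9) = -1.75 cm/s².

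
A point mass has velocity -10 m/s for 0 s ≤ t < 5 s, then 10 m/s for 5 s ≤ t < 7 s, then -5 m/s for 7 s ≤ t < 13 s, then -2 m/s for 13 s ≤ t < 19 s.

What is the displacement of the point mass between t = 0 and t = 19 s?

-72 m

Displacement is the signed area under the v-t curve.
0–5 s: -10 × 5 = -50 m
5–7 s: 10 × 2 = 20 m
7–13 s: -5 × 6 = -30 m
13–19 s: -2 × 6 = -12 m
Net displacement = -72 m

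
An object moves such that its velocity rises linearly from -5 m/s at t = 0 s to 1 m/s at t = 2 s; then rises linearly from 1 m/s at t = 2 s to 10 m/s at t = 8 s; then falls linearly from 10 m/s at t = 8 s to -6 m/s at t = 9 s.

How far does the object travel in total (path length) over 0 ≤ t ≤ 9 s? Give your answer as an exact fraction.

499/12 m

Total distance travelled is ∫|v| dt — sum the magnitudes of each area piece.
0–2 s: v = 0 at t = 5/3 s; triangle areas 25/6 + 1/6 = 13/3 m
2–8 s: |½(1 + 10)(6)| = 33 m
8–9 s: v = 0 at t = 8.625 s; triangle areas 3.125 + 1.125 = 4.25 m
Total distance = 499/12 m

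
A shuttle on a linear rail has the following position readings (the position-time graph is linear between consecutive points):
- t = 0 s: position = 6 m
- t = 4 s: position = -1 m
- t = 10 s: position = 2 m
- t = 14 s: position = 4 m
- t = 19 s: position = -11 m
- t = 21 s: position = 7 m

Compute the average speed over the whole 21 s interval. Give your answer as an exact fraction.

Average speed = (total path length)/(elapsed time); on a piecewise-linear x-t graph the path length is Σ|Δx|.
0–4 s: |Δx| = |-1 − 6| = 7 m
4–10 s: |Δx| = |2 − -1| = 3 m
10–14 s: |Δx| = |4 − 2| = 2 m
14–19 s: |Δx| = |-11 − 4| = 15 m
19–21 s: |Δx| = |7 − -11| = 18 m
Total path = 45 m; average speed = 45/21 = 15/7 m/s.

15/7 m/s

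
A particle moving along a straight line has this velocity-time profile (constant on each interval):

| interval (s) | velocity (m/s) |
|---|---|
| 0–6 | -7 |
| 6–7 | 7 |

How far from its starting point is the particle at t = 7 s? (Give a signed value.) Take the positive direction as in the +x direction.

-35 m

Net displacement equals the area under the velocity-time graph (areas below the axis count negative).
0–6 s: -7 × 6 = -42 m
6–7 s: 7 × 1 = 7 m
Net displacement = -35 m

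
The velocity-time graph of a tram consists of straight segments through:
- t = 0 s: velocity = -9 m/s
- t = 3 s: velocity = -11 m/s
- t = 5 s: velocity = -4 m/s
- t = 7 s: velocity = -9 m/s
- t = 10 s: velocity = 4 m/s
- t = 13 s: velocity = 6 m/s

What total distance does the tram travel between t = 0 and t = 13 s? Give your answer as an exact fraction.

2189/26 m

Distance (not displacement) is the total path length: add the absolute areas under v-t.
0–3 s: |½(-9 + -11)(3)| = 30 m
3–5 s: |½(-11 + -4)(2)| = 15 m
5–7 s: |½(-4 + -9)(2)| = 13 m
7–10 s: v = 0 at t = 118/13 s; triangle areas 243/26 + 24/13 = 291/26 m
10–13 s: |½(4 + 6)(3)| = 15 m
Total distance = 2189/26 m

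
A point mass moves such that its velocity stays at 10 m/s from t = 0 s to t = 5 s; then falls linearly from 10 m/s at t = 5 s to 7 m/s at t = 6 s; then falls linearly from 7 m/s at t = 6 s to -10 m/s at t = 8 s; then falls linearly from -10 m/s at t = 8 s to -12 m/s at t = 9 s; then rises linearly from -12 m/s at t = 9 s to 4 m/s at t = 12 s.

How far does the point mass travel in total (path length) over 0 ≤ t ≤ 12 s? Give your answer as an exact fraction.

3171/34 m

Total distance travelled is ∫|v| dt — sum the magnitudes of each area piece.
0–5 s: |10| × 5 = 50 m
5–6 s: |½(10 + 7)(1)| = 8.5 m
6–8 s: v = 0 at t = 116/17 s; triangle areas 49/17 + 100/17 = 149/17 m
8–9 s: |½(-10 + -12)(1)| = 11 m
9–12 s: v = 0 at t = 11.25 s; triangle areas 13.5 + 1.5 = 15 m
Total distance = 3171/34 m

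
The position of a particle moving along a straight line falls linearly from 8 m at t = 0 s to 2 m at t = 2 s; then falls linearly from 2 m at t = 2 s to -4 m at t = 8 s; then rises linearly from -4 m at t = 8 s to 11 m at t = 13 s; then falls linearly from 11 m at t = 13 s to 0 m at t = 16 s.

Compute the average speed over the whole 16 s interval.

Average speed = (total path length)/(elapsed time); on a piecewise-linear x-t graph the path length is Σ|Δx|.
0–2 s: |Δx| = |2 − 8| = 6 m
2–8 s: |Δx| = |-4 − 2| = 6 m
8–13 s: |Δx| = |11 − -4| = 15 m
13–16 s: |Δx| = |0 − 11| = 11 m
Total path = 38 m; average speed = 38/16 = 2.375 m/s.

2.375 m/s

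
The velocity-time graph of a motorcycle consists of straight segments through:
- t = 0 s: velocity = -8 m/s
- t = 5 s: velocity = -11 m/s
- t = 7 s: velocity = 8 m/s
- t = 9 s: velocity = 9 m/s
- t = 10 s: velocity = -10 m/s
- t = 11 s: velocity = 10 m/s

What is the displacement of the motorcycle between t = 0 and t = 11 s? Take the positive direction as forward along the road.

Net displacement equals the area under the velocity-time graph (areas below the axis count negative).
0–5 s: ½(-8 + -11)(5) = -47.5 m
5–7 s: ½(-11 + 8)(2) = -3 m
7–9 s: ½(8 + 9)(2) = 17 m
9–10 s: ½(9 + -10)(1) = -0.5 m
10–11 s: ½(-10 + 10)(1) = 0 m
Net displacement = -34 m

-34 m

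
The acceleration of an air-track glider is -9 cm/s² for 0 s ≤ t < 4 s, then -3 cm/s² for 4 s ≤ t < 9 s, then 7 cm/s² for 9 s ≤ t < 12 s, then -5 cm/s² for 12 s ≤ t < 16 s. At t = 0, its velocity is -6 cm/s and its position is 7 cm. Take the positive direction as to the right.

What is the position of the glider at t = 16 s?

On each constant-a segment, Δv = aΔt and Δx = v₀Δt + ½aΔt²; chain segment to segment.
0–4 s: v starts -6 cm/s; Δx = -6·4 + ½·-9·4² = -96 cm; v ends -42 cm/s.
4–9 s: v starts -42 cm/s; Δx = -42·5 + ½·-3·5² = -247.5 cm; v ends -57 cm/s.
9–12 s: v starts -57 cm/s; Δx = -57·3 + ½·7·3² = -139.5 cm; v ends -36 cm/s.
12–16 s: v starts -36 cm/s; Δx = -36·4 + ½·-5·4² = -184 cm; v ends -56 cm/s.
x(16) = 7 + Σ Δx = -660 cm.

-660 cm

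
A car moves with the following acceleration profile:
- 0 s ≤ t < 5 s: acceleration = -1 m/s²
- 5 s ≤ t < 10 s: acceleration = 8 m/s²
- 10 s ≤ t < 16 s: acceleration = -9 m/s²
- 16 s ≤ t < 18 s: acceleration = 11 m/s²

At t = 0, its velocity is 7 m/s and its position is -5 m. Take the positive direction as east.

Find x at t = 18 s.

215.5 m

On each constant-a segment, Δv = aΔt and Δx = v₀Δt + ½aΔt²; chain segment to segment.
0–5 s: v starts 7 m/s; Δx = 7·5 + ½·-1·5² = 22.5 m; v ends 2 m/s.
5–10 s: v starts 2 m/s; Δx = 2·5 + ½·8·5² = 110 m; v ends 42 m/s.
10–16 s: v starts 42 m/s; Δx = 42·6 + ½·-9·6² = 90 m; v ends -12 m/s.
16–18 s: v starts -12 m/s; Δx = -12·2 + ½·11·2² = -2 m; v ends 10 m/s.
x(18) = -5 + Σ Δx = 215.5 m.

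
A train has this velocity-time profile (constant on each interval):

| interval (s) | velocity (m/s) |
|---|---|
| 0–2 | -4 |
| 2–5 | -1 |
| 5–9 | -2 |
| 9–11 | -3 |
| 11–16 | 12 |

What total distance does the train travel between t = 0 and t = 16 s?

85 m

Total distance travelled is ∫|v| dt — sum the magnitudes of each area piece.
0–2 s: |-4| × 2 = 8 m
2–5 s: |-1| × 3 = 3 m
5–9 s: |-2| × 4 = 8 m
9–11 s: |-3| × 2 = 6 m
11–16 s: |12| × 5 = 60 m
Total distance = 85 m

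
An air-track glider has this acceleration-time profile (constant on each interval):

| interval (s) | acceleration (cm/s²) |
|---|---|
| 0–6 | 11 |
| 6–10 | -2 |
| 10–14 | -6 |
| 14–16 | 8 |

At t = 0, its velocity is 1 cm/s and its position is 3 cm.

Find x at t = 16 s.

On each constant-a segment, Δv = aΔt and Δx = v₀Δt + ½aΔt²; chain segment to segment.
0–6 s: v starts 1 cm/s; Δx = 1·6 + ½·11·6² = 204 cm; v ends 67 cm/s.
6–10 s: v starts 67 cm/s; Δx = 67·4 + ½·-2·4² = 252 cm; v ends 59 cm/s.
10–14 s: v starts 59 cm/s; Δx = 59·4 + ½·-6·4² = 188 cm; v ends 35 cm/s.
14–16 s: v starts 35 cm/s; Δx = 35·2 + ½·8·2² = 86 cm; v ends 51 cm/s.
x(16) = 3 + Σ Δx = 733 cm.

733 cm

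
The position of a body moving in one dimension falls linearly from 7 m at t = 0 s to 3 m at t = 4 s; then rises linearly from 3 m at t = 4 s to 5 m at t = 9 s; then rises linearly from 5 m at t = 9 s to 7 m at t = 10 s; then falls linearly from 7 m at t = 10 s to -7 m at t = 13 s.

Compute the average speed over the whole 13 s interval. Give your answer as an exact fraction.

Average speed = (total path length)/(elapsed time); on a piecewise-linear x-t graph the path length is Σ|Δx|.
0–4 s: |Δx| = |3 − 7| = 4 m
4–9 s: |Δx| = |5 − 3| = 2 m
9–10 s: |Δx| = |7 − 5| = 2 m
10–13 s: |Δx| = |-7 − 7| = 14 m
Total path = 22 m; average speed = 22/13 = 22/13 m/s.

22/13 m/s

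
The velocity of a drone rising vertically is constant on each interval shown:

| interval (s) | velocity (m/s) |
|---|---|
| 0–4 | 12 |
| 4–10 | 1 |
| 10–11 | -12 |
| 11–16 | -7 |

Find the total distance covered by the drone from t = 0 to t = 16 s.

101 m

Total distance travelled is ∫|v| dt — sum the magnitudes of each area piece.
0–4 s: |12| × 4 = 48 m
4–10 s: |1| × 6 = 6 m
10–11 s: |-12| × 1 = 12 m
11–16 s: |-7| × 5 = 35 m
Total distance = 101 m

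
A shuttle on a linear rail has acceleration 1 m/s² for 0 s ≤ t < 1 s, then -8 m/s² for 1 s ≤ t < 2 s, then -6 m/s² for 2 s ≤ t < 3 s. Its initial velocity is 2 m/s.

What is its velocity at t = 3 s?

Δv equals the area under the a-t graph; then v = v₀ + Δv.
0–1 s: 1 × 1 = 1 m/s
1–2 s: -8 × 1 = -8 m/s
2–3 s: -6 × 1 = -6 m/s
Δv = -13 m/s, so v(3) = 2 + (-13) = -11 m/s.

-11 m/s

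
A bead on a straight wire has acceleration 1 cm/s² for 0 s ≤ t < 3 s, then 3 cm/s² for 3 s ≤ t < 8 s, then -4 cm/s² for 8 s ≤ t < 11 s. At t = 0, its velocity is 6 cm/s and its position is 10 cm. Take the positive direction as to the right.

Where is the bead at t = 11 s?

169 cm

On each constant-a segment, Δv = aΔt and Δx = v₀Δt + ½aΔt²; chain segment to segment.
0–3 s: v starts 6 cm/s; Δx = 6·3 + ½·1·3² = 22.5 cm; v ends 9 cm/s.
3–8 s: v starts 9 cm/s; Δx = 9·5 + ½·3·5² = 82.5 cm; v ends 24 cm/s.
8–11 s: v starts 24 cm/s; Δx = 24·3 + ½·-4·3² = 54 cm; v ends 12 cm/s.
x(11) = 10 + Σ Δx = 169 cm.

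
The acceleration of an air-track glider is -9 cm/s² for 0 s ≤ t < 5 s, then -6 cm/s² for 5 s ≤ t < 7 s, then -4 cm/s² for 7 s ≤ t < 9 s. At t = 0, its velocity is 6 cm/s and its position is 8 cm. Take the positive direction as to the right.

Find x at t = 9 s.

-274.5 cm

On each constant-a segment, Δv = aΔt and Δx = v₀Δt + ½aΔt²; chain segment to segment.
0–5 s: v starts 6 cm/s; Δx = 6·5 + ½·-9·5² = -82.5 cm; v ends -39 cm/s.
5–7 s: v starts -39 cm/s; Δx = -39·2 + ½·-6·2² = -90 cm; v ends -51 cm/s.
7–9 s: v starts -51 cm/s; Δx = -51·2 + ½·-4·2² = -110 cm; v ends -59 cm/s.
x(9) = 8 + Σ Δx = -274.5 cm.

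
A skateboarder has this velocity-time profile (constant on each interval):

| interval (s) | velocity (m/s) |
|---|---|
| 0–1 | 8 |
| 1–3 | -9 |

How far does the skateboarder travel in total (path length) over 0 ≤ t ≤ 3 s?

Distance (not displacement) is the total path length: add the absolute areas under v-t.
0–1 s: |8| × 1 = 8 m
1–3 s: |-9| × 2 = 18 m
Total distance = 26 m

26 m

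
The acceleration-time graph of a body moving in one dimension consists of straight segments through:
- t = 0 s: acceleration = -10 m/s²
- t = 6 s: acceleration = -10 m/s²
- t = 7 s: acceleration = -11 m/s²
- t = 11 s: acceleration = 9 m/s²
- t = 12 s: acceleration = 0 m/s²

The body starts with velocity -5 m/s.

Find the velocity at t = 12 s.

Δv equals the area under the a-t graph; then v = v₀ + Δv.
0–6 s: -10 × 6 = -60 m/s
6–7 s: ½(-10 + -11)(1) = -10.5 m/s
7–11 s: ½(-11 + 9)(4) = -4 m/s
11–12 s: ½(9 + 0)(1) = 4.5 m/s
Δv = -70 m/s, so v(12) = -5 + (-70) = -75 m/s.

-75 m/s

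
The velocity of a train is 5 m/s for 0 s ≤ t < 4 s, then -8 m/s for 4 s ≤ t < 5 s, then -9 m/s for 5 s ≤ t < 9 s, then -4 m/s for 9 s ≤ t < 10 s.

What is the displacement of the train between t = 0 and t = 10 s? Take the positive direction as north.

Displacement is the signed area under the v-t curve.
0–4 s: 5 × 4 = 20 m
4–5 s: -8 × 1 = -8 m
5–9 s: -9 × 4 = -36 m
9–10 s: -4 × 1 = -4 m
Net displacement = -28 m

-28 m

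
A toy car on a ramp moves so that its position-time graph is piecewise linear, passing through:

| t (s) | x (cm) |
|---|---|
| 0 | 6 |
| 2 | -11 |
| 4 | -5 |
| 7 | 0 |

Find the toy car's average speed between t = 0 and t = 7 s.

4 cm/s

Average speed = (total path length)/(elapsed time); on a piecewise-linear x-t graph the path length is Σ|Δx|.
0–2 s: |Δx| = |-11 − 6| = 17 cm
2–4 s: |Δx| = |-5 − -11| = 6 cm
4–7 s: |Δx| = |0 − -5| = 5 cm
Total path = 28 cm; average speed = 28/7 = 4 cm/s.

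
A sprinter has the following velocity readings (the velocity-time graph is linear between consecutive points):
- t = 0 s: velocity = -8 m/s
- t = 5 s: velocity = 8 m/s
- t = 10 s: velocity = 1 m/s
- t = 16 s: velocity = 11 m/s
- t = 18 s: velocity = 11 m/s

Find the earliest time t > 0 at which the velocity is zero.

t = 2.5 s

v changes sign on 0–5 s (from -8 to 8); the graph is linear there, so v = 0 at t = 0 + (8)·(5 − 0)/(8 − -8) = 2.5 s.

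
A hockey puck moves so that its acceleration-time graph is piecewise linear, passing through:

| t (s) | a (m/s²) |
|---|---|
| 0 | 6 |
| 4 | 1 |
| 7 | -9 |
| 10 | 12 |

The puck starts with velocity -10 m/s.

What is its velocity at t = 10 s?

Δv equals the area under the a-t graph; then v = v₀ + Δv.
0–4 s: ½(6 + 1)(4) = 14 m/s
4–7 s: ½(1 + -9)(3) = -12 m/s
7–10 s: ½(-9 + 12)(3) = 4.5 m/s
Δv = 6.5 m/s, so v(10) = -10 + (6.5) = -3.5 m/s.

-3.5 m/s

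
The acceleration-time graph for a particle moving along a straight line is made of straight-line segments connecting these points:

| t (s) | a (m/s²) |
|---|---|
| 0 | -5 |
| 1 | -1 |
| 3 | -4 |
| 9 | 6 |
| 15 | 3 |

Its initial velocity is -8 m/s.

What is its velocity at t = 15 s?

17 m/s

Δv equals the area under the a-t graph; then v = v₀ + Δv.
0–1 s: ½(-5 + -1)(1) = -3 m/s
1–3 s: ½(-1 + -4)(2) = -5 m/s
3–9 s: ½(-4 + 6)(6) = 6 m/s
9–15 s: ½(6 + 3)(6) = 27 m/s
Δv = 25 m/s, so v(15) = -8 + (25) = 17 m/s.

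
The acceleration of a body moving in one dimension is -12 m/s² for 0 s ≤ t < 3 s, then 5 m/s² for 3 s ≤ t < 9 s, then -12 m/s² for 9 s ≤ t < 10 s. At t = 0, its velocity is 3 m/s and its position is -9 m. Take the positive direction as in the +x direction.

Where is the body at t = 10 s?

-171 m

On each constant-a segment, Δv = aΔt and Δx = v₀Δt + ½aΔt²; chain segment to segment.
0–3 s: v starts 3 m/s; Δx = 3·3 + ½·-12·3² = -45 m; v ends -33 m/s.
3–9 s: v starts -33 m/s; Δx = -33·6 + ½·5·6² = -108 m; v ends -3 m/s.
9–10 s: v starts -3 m/s; Δx = -3·1 + ½·-12·1² = -9 m; v ends -15 m/s.
x(10) = -9 + Σ Δx = -171 m.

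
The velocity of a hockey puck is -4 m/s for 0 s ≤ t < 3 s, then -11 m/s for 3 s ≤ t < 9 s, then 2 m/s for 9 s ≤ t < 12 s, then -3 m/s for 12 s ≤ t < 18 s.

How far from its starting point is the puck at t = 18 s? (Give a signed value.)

-90 m

Net displacement equals the area under the velocity-time graph (areas below the axis count negative).
0–3 s: -4 × 3 = -12 m
3–9 s: -11 × 6 = -66 m
9–12 s: 2 × 3 = 6 m
12–18 s: -3 × 6 = -18 m
Net displacement = -90 m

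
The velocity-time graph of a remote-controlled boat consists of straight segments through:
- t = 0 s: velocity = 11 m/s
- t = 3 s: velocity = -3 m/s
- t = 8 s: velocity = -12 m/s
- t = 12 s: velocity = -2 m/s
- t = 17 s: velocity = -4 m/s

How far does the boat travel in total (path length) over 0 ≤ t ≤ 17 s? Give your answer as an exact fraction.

661/7 m

Total distance travelled is ∫|v| dt — sum the magnitudes of each area piece.
0–3 s: v = 0 at t = 33/14 s; triangle areas 363/28 + 27/28 = 195/14 m
3–8 s: |½(-3 + -12)(5)| = 37.5 m
8–12 s: |½(-12 + -2)(4)| = 28 m
12–17 s: |½(-2 + -4)(5)| = 15 m
Total distance = 661/7 m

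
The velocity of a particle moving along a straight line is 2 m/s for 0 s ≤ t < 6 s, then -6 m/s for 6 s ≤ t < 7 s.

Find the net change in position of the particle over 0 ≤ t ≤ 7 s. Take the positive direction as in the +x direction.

Net displacement equals the area under the velocity-time graph (areas below the axis count negative).
0–6 s: 2 × 6 = 12 m
6–7 s: -6 × 1 = -6 m
Net displacement = 6 m

6 m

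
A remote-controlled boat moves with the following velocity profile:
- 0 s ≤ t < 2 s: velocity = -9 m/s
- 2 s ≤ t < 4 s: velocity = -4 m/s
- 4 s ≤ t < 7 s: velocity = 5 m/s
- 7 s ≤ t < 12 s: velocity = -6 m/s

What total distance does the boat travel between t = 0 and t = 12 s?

Total distance travelled is ∫|v| dt — sum the magnitudes of each area piece.
0–2 s: |-9| × 2 = 18 m
2–4 s: |-4| × 2 = 8 m
4–7 s: |5| × 3 = 15 m
7–12 s: |-6| × 5 = 30 m
Total distance = 71 m

71 m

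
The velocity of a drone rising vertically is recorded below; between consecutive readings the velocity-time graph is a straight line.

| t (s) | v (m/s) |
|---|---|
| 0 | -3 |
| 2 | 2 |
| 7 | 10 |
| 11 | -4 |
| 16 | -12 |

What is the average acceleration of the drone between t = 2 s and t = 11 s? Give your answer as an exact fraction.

Average acceleration = Δv/Δt = (-4 − 2)/(11 − 2) = -2/3 m/s².

-2/3 m/s²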